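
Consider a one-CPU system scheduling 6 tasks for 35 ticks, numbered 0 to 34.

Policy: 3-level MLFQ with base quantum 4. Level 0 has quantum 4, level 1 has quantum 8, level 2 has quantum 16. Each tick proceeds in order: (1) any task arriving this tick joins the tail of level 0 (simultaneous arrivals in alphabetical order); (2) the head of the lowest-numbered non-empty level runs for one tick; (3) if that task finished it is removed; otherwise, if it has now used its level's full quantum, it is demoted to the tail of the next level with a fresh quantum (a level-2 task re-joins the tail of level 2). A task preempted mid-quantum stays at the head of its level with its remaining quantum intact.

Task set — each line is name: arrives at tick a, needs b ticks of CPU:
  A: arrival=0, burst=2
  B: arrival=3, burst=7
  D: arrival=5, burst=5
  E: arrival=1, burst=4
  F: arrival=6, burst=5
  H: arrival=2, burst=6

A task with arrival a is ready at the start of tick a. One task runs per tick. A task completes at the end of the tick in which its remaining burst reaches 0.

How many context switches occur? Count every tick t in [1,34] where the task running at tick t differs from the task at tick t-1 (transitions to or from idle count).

t=0: L0/L1/L2 = A/-/- → run A
t=1: L0/L1/L2 = AE/-/- → run A
t=2: L0/L1/L2 = EH/-/- → run E
t=3: L0/L1/L2 = EHB/-/- → run E
t=4: L0/L1/L2 = EHB/-/- → run E
t=5: L0/L1/L2 = EHBD/-/- → run E
t=6: L0/L1/L2 = HBDF/-/- → run H
t=7: L0/L1/L2 = HBDF/-/- → run H
t=8: L0/L1/L2 = HBDF/-/- → run H
t=9: L0/L1/L2 = HBDF/-/- → run H
t=10: L0/L1/L2 = BDF/H/- → run B
t=11: L0/L1/L2 = BDF/H/- → run B
t=12: L0/L1/L2 = BDF/H/- → run B
t=13: L0/L1/L2 = BDF/H/- → run B
t=14: L0/L1/L2 = DF/HB/- → run D
t=15: L0/L1/L2 = DF/HB/- → run D
t=16: L0/L1/L2 = DF/HB/- → run D
t=17: L0/L1/L2 = DF/HB/- → run D
t=18: L0/L1/L2 = F/HBD/- → run F
t=19: L0/L1/L2 = F/HBD/- → run F
t=20: L0/L1/L2 = F/HBD/- → run F
t=21: L0/L1/L2 = F/HBD/- → run F
t=22: L0/L1/L2 = -/HBDF/- → run H
t=23: L0/L1/L2 = -/HBDF/- → run H
t=24: L0/L1/L2 = -/BDF/- → run B
t=25: L0/L1/L2 = -/BDF/- → run B
t=26: L0/L1/L2 = -/BDF/- → run B
t=27: L0/L1/L2 = -/DF/- → run D
t=28: L0/L1/L2 = -/F/- → run F
t=29: (idle)
t=30: (idle)
t=31: (idle)
t=32: (idle)
t=33: (idle)
t=34: (idle)

context switches = 10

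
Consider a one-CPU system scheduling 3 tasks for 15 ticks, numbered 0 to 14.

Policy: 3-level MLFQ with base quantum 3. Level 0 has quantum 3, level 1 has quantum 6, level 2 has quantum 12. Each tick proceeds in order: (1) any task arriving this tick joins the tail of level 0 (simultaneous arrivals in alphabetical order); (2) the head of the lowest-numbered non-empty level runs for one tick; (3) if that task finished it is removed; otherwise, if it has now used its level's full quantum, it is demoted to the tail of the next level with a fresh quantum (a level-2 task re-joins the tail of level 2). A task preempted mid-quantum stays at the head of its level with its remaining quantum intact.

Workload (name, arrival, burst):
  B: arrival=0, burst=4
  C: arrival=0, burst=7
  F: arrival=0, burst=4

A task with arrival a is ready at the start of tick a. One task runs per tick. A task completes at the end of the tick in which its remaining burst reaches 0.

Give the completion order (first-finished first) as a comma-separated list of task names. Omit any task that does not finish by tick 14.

completion order = B, C, F

t=0: L0/L1/L2 = BCF/-/- → run B
t=1: L0/L1/L2 = BCF/-/- → run B
t=2: L0/L1/L2 = BCF/-/- → run B
t=3: L0/L1/L2 = CF/B/- → run C
t=4: L0/L1/L2 = CF/B/- → run C
t=5: L0/L1/L2 = CF/B/- → run C
t=6: L0/L1/L2 = F/BC/- → run F
t=7: L0/L1/L2 = F/BC/- → run F
t=8: L0/L1/L2 = F/BC/- → run F
t=9: L0/L1/L2 = -/BCF/- → run B
t=10: L0/L1/L2 = -/CF/- → run C
t=11: L0/L1/L2 = -/CF/- → run C
t=12: L0/L1/L2 = -/CF/- → run C
t=13: L0/L1/L2 = -/CF/- → run C
t=14: L0/L1/L2 = -/F/- → run F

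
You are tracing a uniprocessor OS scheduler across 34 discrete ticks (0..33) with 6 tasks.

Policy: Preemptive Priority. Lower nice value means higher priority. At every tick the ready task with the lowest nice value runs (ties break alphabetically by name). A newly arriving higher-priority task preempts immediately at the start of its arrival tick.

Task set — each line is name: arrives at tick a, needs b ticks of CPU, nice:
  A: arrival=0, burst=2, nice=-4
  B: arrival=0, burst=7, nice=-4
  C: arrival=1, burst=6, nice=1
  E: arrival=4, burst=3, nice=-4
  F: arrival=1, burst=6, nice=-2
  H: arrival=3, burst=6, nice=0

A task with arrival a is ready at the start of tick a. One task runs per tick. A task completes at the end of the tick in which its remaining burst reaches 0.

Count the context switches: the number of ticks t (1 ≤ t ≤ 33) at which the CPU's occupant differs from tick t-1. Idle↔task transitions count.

t=0: ready={A,B} → run A
t=1: ready={A,B,C,F} → run A
t=2: ready={B,C,F} → run B
t=3: ready={B,C,F,H} → run B
t=4: ready={B,C,E,F,H} → run B
t=5: ready={B,C,E,F,H} → run B
t=6: ready={B,C,E,F,H} → run B
t=7: ready={B,C,E,F,H} → run B
t=8: ready={B,C,E,F,H} → run B
t=9: ready={C,E,F,H} → run E
t=10: ready={C,E,F,H} → run E
t=11: ready={C,E,F,H} → run E
t=12: ready={C,F,H} → run F
t=13: ready={C,F,H} → run F
t=14: ready={C,F,H} → run F
t=15: ready={C,F,H} → run F
t=16: ready={C,F,H} → run F
t=17: ready={C,F,H} → run F
t=18: ready={C,H} → run H
t=19: ready={C,H} → run H
t=20: ready={C,H} → run H
t=21: ready={C,H} → run H
t=22: ready={C,H} → run H
t=23: ready={C,H} → run H
t=24: ready={C} → run C
t=25: ready={C} → run C
t=26: ready={C} → run C
t=27: ready={C} → run C
t=28: ready={C} → run C
t=29: ready={C} → run C
t=30: (idle)
t=31: (idle)
t=32: (idle)
t=33: (idle)

context switches = 6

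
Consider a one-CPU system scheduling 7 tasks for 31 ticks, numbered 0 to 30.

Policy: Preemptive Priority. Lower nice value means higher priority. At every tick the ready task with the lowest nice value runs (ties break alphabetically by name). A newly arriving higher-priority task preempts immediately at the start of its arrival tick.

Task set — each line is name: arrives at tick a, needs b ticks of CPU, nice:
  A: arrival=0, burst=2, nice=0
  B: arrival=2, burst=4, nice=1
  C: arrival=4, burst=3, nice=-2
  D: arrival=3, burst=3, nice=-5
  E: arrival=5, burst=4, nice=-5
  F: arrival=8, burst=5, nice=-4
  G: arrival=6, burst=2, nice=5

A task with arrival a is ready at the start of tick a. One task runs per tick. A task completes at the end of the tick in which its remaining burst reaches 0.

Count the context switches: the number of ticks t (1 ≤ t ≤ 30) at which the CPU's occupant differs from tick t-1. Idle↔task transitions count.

context switches = 8

t=0: ready={A} → run A
t=1: ready={A} → run A
t=2: ready={B} → run B
t=3: ready={B,D} → run D
t=4: ready={B,C,D} → run D
t=5: ready={B,C,D,E} → run D
t=6: ready={B,C,E,G} → run E
t=7: ready={B,C,E,G} → run E
t=8: ready={B,C,E,F,G} → run E
t=9: ready={B,C,E,F,G} → run E
t=10: ready={B,C,F,G} → run F
t=11: ready={B,C,F,G} → run F
t=12: ready={B,C,F,G} → run F
t=13: ready={B,C,F,G} → run F
t=14: ready={B,C,F,G} → run F
t=15: ready={B,C,G} → run C
t=16: ready={B,C,G} → run C
t=17: ready={B,C,G} → run C
t=18: ready={B,G} → run B
t=19: ready={B,G} → run B
t=20: ready={B,G} → run B
t=21: ready={G} → run G
t=22: ready={G} → run G
t=23: (idle)
t=24: (idle)
t=25: (idle)
t=26: (idle)
t=27: (idle)
t=28: (idle)
t=29: (idle)
t=30: (idle)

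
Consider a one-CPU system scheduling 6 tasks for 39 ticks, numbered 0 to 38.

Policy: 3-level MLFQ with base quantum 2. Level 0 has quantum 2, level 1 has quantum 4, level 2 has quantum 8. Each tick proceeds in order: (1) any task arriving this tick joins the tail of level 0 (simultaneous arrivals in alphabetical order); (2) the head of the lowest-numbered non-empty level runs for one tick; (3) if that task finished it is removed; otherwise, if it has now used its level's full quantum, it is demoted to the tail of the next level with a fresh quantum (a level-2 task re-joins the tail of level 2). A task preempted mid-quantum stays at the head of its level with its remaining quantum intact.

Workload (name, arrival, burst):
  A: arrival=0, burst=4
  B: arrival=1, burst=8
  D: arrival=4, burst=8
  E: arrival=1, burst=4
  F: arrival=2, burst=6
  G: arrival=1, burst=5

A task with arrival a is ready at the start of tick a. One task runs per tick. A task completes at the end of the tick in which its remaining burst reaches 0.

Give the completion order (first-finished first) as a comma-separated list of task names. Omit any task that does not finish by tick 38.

t=0: L0/L1/L2 = A/-/- → run A
t=1: L0/L1/L2 = ABEG/-/- → run A
t=2: L0/L1/L2 = BEGF/A/- → run B
t=3: L0/L1/L2 = BEGF/A/- → run B
t=4: L0/L1/L2 = EGFD/AB/- → run E
t=5: L0/L1/L2 = EGFD/AB/- → run E
t=6: L0/L1/L2 = GFD/ABE/- → run G
t=7: L0/L1/L2 = GFD/ABE/- → run G
t=8: L0/L1/L2 = FD/ABEG/- → run F
t=9: L0/L1/L2 = FD/ABEG/- → run F
t=10: L0/L1/L2 = D/ABEGF/- → run D
t=11: L0/L1/L2 = D/ABEGF/- → run D
t=12: L0/L1/L2 = -/ABEGFD/- → run A
t=13: L0/L1/L2 = -/ABEGFD/- → run A
t=14: L0/L1/L2 = -/BEGFD/- → run B
t=15: L0/L1/L2 = -/BEGFD/- → run B
t=16: L0/L1/L2 = -/BEGFD/- → run B
t=17: L0/L1/L2 = -/BEGFD/- → run B
t=18: L0/L1/L2 = -/EGFD/B → run E
t=19: L0/L1/L2 = -/EGFD/B → run E
t=20: L0/L1/L2 = -/GFD/B → run G
t=21: L0/L1/L2 = -/GFD/B → run G
t=22: L0/L1/L2 = -/GFD/B → run G
t=23: L0/L1/L2 = -/FD/B → run F
t=24: L0/L1/L2 = -/FD/B → run F
t=25: L0/L1/L2 = -/FD/B → run F
t=26: L0/L1/L2 = -/FD/B → run F
t=27: L0/L1/L2 = -/D/B → run D
t=28: L0/L1/L2 = -/D/B → run D
t=29: L0/L1/L2 = -/D/B → run D
t=30: L0/L1/L2 = -/D/B → run D
t=31: L0/L1/L2 = -/-/BD → run B
t=32: L0/L1/L2 = -/-/BD → run B
t=33: L0/L1/L2 = -/-/D → run D
t=34: L0/L1/L2 = -/-/D → run D
t=35: (idle)
t=36: (idle)
t=37: (idle)
t=38: (idle)

completion order = A, E, G, F, B, D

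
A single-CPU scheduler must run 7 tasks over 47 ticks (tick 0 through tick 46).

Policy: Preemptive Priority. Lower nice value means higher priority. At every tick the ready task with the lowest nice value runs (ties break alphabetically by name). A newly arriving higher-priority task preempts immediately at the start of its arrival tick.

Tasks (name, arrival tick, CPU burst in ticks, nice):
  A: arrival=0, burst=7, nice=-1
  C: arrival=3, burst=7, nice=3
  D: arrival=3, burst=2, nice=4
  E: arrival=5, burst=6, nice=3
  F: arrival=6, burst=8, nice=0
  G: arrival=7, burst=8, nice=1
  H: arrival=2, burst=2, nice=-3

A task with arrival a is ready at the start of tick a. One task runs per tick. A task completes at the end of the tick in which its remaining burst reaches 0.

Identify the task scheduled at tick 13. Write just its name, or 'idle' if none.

t=0: ready={A} → run A
t=1: ready={A} → run A
t=2: ready={A,H} → run H
t=3: ready={A,C,D,H} → run H
t=4: ready={A,C,D} → run A
t=5: ready={A,C,D,E} → run A
t=6: ready={A,C,D,E,F} → run A
t=7: ready={A,C,D,E,F,G} → run A
t=8: ready={A,C,D,E,F,G} → run A
t=9: ready={C,D,E,F,G} → run F
t=10: ready={C,D,E,F,G} → run F
t=11: ready={C,D,E,F,G} → run F
t=12: ready={C,D,E,F,G} → run F
t=13: ready={C,D,E,F,G} → run F
t=14: ready={C,D,E,F,G} → run F
t=15: ready={C,D,E,F,G} → run F
t=16: ready={C,D,E,F,G} → run F
t=17: ready={C,D,E,G} → run G
t=18: ready={C,D,E,G} → run G
t=19: ready={C,D,E,G} → run G
t=20: ready={C,D,E,G} → run G
t=21: ready={C,D,E,G} → run G
t=22: ready={C,D,E,G} → run G
t=23: ready={C,D,E,G} → run G
t=24: ready={C,D,E,G} → run G
t=25: ready={C,D,E} → run C
t=26: ready={C,D,E} → run C
t=27: ready={C,D,E} → run C
t=28: ready={C,D,E} → run C
t=29: ready={C,D,E} → run C
t=30: ready={C,D,E} → run C
t=31: ready={C,D,E} → run C
t=32: ready={D,E} → run E
t=33: ready={D,E} → run E
t=34: ready={D,E} → run E
t=35: ready={D,E} → run E
t=36: ready={D,E} → run E
t=37: ready={D,E} → run E
t=38: ready={D} → run D
t=39: ready={D} → run D
t=40: (idle)
t=41: (idle)
t=42: (idle)
t=43: (idle)
t=44: (idle)
t=45: (idle)
t=46: (idle)

running at tick 13 = F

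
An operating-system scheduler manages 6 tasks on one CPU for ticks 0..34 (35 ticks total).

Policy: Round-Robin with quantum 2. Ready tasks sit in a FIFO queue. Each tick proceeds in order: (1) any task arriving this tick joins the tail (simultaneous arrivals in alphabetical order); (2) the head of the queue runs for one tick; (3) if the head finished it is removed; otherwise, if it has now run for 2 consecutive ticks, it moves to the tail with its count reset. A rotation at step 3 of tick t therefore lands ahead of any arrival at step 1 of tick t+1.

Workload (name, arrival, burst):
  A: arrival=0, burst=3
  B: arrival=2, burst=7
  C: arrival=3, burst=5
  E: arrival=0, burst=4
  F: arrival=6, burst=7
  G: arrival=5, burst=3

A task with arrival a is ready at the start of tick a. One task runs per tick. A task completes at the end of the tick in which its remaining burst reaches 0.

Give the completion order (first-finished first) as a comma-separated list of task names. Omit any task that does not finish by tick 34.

completion order = A, E, G, C, B, F

t=0: queue=[A,E] q_used=0 → run A
t=1: queue=[A,E] q_used=1 → run A
t=2: queue=[E,A,B] q_used=0 → run E
t=3: queue=[E,A,B,C] q_used=1 → run E
t=4: queue=[A,B,C,E] q_used=0 → run A
t=5: queue=[B,C,E,G] q_used=0 → run B
t=6: queue=[B,C,E,G,F] q_used=1 → run B
t=7: queue=[C,E,G,F,B] q_used=0 → run C
t=8: queue=[C,E,G,F,B] q_used=1 → run C
t=9: queue=[E,G,F,B,C] q_used=0 → run E
t=10: queue=[E,G,F,B,C] q_used=1 → run E
t=11: queue=[G,F,B,C] q_used=0 → run G
t=12: queue=[G,F,B,C] q_used=1 → run G
t=13: queue=[F,B,C,G] q_used=0 → run F
t=14: queue=[F,B,C,G] q_used=1 → run F
t=15: queue=[B,C,G,F] q_used=0 → run B
t=16: queue=[B,C,G,F] q_used=1 → run B
t=17: queue=[C,G,F,B] q_used=0 → run C
t=18: queue=[C,G,F,B] q_used=1 → run C
t=19: queue=[G,F,B,C] q_used=0 → run G
t=20: queue=[F,B,C] q_used=0 → run F
t=21: queue=[F,B,C] q_used=1 → run F
t=22: queue=[B,C,F] q_used=0 → run B
t=23: queue=[B,C,F] q_used=1 → run B
t=24: queue=[C,F,B] q_used=0 → run C
t=25: queue=[F,B] q_used=0 → run F
t=26: queue=[F,B] q_used=1 → run F
t=27: queue=[B,F] q_used=0 → run B
t=28: queue=[F] q_used=0 → run F
t=29: (idle)
t=30: (idle)
t=31: (idle)
t=32: (idle)
t=33: (idle)
t=34: (idle)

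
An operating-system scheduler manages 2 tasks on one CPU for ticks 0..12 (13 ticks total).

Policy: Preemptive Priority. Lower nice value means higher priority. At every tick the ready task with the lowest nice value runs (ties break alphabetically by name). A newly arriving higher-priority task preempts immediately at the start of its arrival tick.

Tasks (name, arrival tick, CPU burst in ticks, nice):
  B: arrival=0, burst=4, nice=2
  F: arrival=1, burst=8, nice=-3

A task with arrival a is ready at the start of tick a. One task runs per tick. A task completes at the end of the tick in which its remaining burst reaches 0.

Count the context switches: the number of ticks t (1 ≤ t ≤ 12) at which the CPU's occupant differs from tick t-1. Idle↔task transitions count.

context switches = 3

t=0: ready={B} → run B
t=1: ready={B,F} → run F
t=2: ready={B,F} → run F
t=3: ready={B,F} → run F
t=4: ready={B,F} → run F
t=5: ready={B,F} → run F
t=6: ready={B,F} → run F
t=7: ready={B,F} → run F
t=8: ready={B,F} → run F
t=9: ready={B} → run B
t=10: ready={B} → run B
t=11: ready={B} → run B
t=12: (idle)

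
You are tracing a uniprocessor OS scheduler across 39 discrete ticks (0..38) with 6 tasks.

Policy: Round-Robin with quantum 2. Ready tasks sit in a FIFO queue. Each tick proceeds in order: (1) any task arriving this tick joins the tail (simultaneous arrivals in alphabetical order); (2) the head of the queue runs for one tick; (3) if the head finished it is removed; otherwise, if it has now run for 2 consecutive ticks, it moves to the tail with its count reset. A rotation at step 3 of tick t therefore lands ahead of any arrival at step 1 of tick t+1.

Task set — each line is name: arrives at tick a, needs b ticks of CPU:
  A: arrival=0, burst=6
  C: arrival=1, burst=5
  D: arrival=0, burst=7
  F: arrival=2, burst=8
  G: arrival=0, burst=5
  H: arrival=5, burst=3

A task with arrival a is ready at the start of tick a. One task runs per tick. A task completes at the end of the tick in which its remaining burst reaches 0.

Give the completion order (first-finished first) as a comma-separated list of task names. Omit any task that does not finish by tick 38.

completion order = A, H, G, C, D, F

t=0: queue=[A,D,G] q_used=0 → run A
t=1: queue=[A,D,G,C] q_used=1 → run A
t=2: queue=[D,G,C,A,F] q_used=0 → run D
t=3: queue=[D,G,C,A,F] q_used=1 → run D
t=4: queue=[G,C,A,F,D] q_used=0 → run G
t=5: queue=[G,C,A,F,D,H] q_used=1 → run G
t=6: queue=[C,A,F,D,H,G] q_used=0 → run C
t=7: queue=[C,A,F,D,H,G] q_used=1 → run C
t=8: queue=[A,F,D,H,G,C] q_used=0 → run A
t=9: queue=[A,F,D,H,G,C] q_used=1 → run A
t=10: queue=[F,D,H,G,C,A] q_used=0 → run F
t=11: queue=[F,D,H,G,C,A] q_used=1 → run F
t=12: queue=[D,H,G,C,A,F] q_used=0 → run D
t=13: queue=[D,H,G,C,A,F] q_used=1 → run D
t=14: queue=[H,G,C,A,F,D] q_used=0 → run H
t=15: queue=[H,G,C,A,F,D] q_used=1 → run H
t=16: queue=[G,C,A,F,D,H] q_used=0 → run G
t=17: queue=[G,C,A,F,D,H] q_used=1 → run G
t=18: queue=[C,A,F,D,H,G] q_used=0 → run C
t=19: queue=[C,A,F,D,H,G] q_used=1 → run C
t=20: queue=[A,F,D,H,G,C] q_used=0 → run A
t=21: queue=[A,F,D,H,G,C] q_used=1 → run A
t=22: queue=[F,D,H,G,C] q_used=0 → run F
t=23: queue=[F,D,H,G,C] q_used=1 → run F
t=24: queue=[D,H,G,C,F] q_used=0 → run D
t=25: queue=[D,H,G,C,F] q_used=1 → run D
t=26: queue=[H,G,C,F,D] q_used=0 → run H
t=27: queue=[G,C,F,D] q_used=0 → run G
t=28: queue=[C,F,D] q_used=0 → run C
t=29: queue=[F,D] q_used=0 → run F
t=30: queue=[F,D] q_used=1 → run F
t=31: queue=[D,F] q_used=0 → run D
t=32: queue=[F] q_used=0 → run F
t=33: queue=[F] q_used=1 → run F
t=34: (idle)
t=35: (idle)
t=36: (idle)
t=37: (idle)
t=38: (idle)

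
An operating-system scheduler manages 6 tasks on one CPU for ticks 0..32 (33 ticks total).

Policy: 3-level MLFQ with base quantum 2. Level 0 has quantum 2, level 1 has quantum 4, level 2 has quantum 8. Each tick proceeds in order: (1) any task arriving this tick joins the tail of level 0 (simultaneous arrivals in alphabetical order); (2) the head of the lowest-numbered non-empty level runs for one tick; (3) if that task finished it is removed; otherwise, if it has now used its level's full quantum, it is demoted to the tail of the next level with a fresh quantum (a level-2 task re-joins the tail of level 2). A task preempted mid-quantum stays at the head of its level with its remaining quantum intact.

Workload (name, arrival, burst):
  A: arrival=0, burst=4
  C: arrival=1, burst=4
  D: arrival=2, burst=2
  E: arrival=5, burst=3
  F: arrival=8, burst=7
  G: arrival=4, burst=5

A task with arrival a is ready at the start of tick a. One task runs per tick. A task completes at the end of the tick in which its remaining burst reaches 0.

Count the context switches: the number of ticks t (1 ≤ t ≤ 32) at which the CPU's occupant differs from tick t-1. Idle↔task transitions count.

t=0: L0/L1/L2 = A/-/- → run A
t=1: L0/L1/L2 = AC/-/- → run A
t=2: L0/L1/L2 = CD/A/- → run C
t=3: L0/L1/L2 = CD/A/- → run C
t=4: L0/L1/L2 = DG/AC/- → run D
t=5: L0/L1/L2 = DGE/AC/- → run D
t=6: L0/L1/L2 = GE/AC/- → run G
t=7: L0/L1/L2 = GE/AC/- → run G
t=8: L0/L1/L2 = EF/ACG/- → run E
t=9: L0/L1/L2 = EF/ACG/- → run E
t=10: L0/L1/L2 = F/ACGE/- → run F
t=11: L0/L1/L2 = F/ACGE/- → run F
t=12: L0/L1/L2 = -/ACGEF/- → run A
t=13: L0/L1/L2 = -/ACGEF/- → run A
t=14: L0/L1/L2 = -/CGEF/- → run C
t=15: L0/L1/L2 = -/CGEF/- → run C
t=16: L0/L1/L2 = -/GEF/- → run G
t=17: L0/L1/L2 = -/GEF/- → run G
t=18: L0/L1/L2 = -/GEF/- → run G
t=19: L0/L1/L2 = -/EF/- → run E
t=20: L0/L1/L2 = -/F/- → run F
t=21: L0/L1/L2 = -/F/- → run F
t=22: L0/L1/L2 = -/F/- → run F
t=23: L0/L1/L2 = -/F/- → run F
t=24: L0/L1/L2 = -/-/F → run F
t=25: (idle)
t=26: (idle)
t=27: (idle)
t=28: (idle)
t=29: (idle)
t=30: (idle)
t=31: (idle)
t=32: (idle)

context switches = 11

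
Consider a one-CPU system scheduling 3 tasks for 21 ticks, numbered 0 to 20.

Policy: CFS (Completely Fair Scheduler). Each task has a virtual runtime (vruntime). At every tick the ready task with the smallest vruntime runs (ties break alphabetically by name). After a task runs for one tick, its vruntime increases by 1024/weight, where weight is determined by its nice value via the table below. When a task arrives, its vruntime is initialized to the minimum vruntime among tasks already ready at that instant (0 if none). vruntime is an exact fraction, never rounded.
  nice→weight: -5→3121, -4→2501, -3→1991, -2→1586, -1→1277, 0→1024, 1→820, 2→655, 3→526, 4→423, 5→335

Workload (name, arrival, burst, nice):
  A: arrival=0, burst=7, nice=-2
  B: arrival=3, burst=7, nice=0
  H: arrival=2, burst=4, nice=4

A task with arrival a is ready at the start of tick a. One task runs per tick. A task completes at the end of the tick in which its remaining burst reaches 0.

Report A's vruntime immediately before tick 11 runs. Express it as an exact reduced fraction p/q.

t=0: vr[A=0] → run A
t=1: vr[A=512/793] → run A
t=2: vr[A=1024/793 H=1024/793] → run A
t=3: vr[A=1536/793 B=1024/793 H=1024/793] → run B
t=4: vr[A=1536/793 B=1817/793 H=1024/793] → run H
t=5: vr[A=1536/793 B=1817/793 H=1245184/335439] → run A
t=6: vr[A=2048/793 B=1817/793 H=1245184/335439] → run B
t=7: vr[A=2048/793 B=2610/793 H=1245184/335439] → run A
t=8: vr[A=2560/793 B=2610/793 H=1245184/335439] → run A
t=9: vr[A=3072/793 B=2610/793 H=1245184/335439] → run B
t=10: vr[A=3072/793 B=3403/793 H=1245184/335439] → run H
t=11: vr[A=3072/793 B=3403/793 H=2057216/335439] → run A
t=12: vr[B=3403/793 H=2057216/335439] → run B
t=13: vr[B=4196/793 H=2057216/335439] → run B
t=14: vr[B=4989/793 H=2057216/335439] → run H
t=15: vr[B=4989/793 H=956416/111813] → run B
t=16: vr[B=5782/793 H=956416/111813] → run B
t=17: vr[H=956416/111813] → run H
t=18: (idle)
t=19: (idle)
t=20: (idle)

vruntime(A, start of tick 11) = 3072/793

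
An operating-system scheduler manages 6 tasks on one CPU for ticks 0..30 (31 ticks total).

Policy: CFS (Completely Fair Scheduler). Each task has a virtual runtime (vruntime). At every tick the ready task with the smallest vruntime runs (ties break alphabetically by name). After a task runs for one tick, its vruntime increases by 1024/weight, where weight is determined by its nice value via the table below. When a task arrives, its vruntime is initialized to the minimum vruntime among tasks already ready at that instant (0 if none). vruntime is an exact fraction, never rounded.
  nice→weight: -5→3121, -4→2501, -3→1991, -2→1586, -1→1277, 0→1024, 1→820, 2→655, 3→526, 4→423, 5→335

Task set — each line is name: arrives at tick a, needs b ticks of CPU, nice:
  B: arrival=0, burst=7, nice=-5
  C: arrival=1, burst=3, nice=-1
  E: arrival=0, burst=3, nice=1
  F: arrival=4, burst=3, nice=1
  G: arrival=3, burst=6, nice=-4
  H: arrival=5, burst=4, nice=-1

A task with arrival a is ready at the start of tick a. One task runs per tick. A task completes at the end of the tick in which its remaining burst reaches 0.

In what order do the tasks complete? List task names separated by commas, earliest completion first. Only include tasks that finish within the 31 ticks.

completion order = C, B, G, E, H, F

t=0: vr[B=0 E=0] → run B
t=1: vr[B=1024/3121 C=0 E=0] → run C
t=2: vr[B=1024/3121 C=1024/1277 E=0] → run E
t=3: vr[B=1024/3121 C=1024/1277 E=256/205 G=1024/3121] → run B
t=4: vr[B=2048/3121 C=1024/1277 E=256/205 F=1024/3121 G=1024/3121] → run F
t=5: vr[B=2048/3121 C=1024/1277 E=256/205 F=1008896/639805 G=1024/3121 H=1024/3121] → run G
t=6: vr[B=2048/3121 C=1024/1277 E=256/205 F=1008896/639805 G=5756928/7805621 H=1024/3121] → run H
t=7: vr[B=2048/3121 C=1024/1277 E=256/205 F=1008896/639805 G=5756928/7805621 H=4503552/3985517] → run B
t=8: vr[B=3072/3121 C=1024/1277 E=256/205 F=1008896/639805 G=5756928/7805621 H=4503552/3985517] → run G
t=9: vr[B=3072/3121 C=1024/1277 E=256/205 F=1008896/639805 G=8952832/7805621 H=4503552/3985517] → run C
t=10: vr[B=3072/3121 C=2048/1277 E=256/205 F=1008896/639805 G=8952832/7805621 H=4503552/3985517] → run B
t=11: vr[B=4096/3121 C=2048/1277 E=256/205 F=1008896/639805 G=8952832/7805621 H=4503552/3985517] → run H
t=12: vr[B=4096/3121 C=2048/1277 E=256/205 F=1008896/639805 G=8952832/7805621 H=7699456/3985517] → run G
t=13: vr[B=4096/3121 C=2048/1277 E=256/205 F=1008896/639805 G=12148736/7805621 H=7699456/3985517] → run E
t=14: vr[B=4096/3121 C=2048/1277 E=512/205 F=1008896/639805 G=12148736/7805621 H=7699456/3985517] → run B
t=15: vr[B=5120/3121 C=2048/1277 E=512/205 F=1008896/639805 G=12148736/7805621 H=7699456/3985517] → run G
t=16: vr[B=5120/3121 C=2048/1277 E=512/205 F=1008896/639805 G=15344640/7805621 H=7699456/3985517] → run F
t=17: vr[B=5120/3121 C=2048/1277 E=512/205 F=1807872/639805 G=15344640/7805621 H=7699456/3985517] → run C
t=18: vr[B=5120/3121 E=512/205 F=1807872/639805 G=15344640/7805621 H=7699456/3985517] → run B
t=19: vr[B=6144/3121 E=512/205 F=1807872/639805 G=15344640/7805621 H=7699456/3985517] → run H
t=20: vr[B=6144/3121 E=512/205 F=1807872/639805 G=15344640/7805621 H=10895360/3985517] → run G
t=21: vr[B=6144/3121 E=512/205 F=1807872/639805 G=18540544/7805621 H=10895360/3985517] → run B
t=22: vr[E=512/205 F=1807872/639805 G=18540544/7805621 H=10895360/3985517] → run G
t=23: vr[E=512/205 F=1807872/639805 H=10895360/3985517] → run E
t=24: vr[F=1807872/639805 H=10895360/3985517] → run H
t=25: vr[F=1807872/639805] → run F
t=26: (idle)
t=27: (idle)
t=28: (idle)
t=29: (idle)
t=30: (idle)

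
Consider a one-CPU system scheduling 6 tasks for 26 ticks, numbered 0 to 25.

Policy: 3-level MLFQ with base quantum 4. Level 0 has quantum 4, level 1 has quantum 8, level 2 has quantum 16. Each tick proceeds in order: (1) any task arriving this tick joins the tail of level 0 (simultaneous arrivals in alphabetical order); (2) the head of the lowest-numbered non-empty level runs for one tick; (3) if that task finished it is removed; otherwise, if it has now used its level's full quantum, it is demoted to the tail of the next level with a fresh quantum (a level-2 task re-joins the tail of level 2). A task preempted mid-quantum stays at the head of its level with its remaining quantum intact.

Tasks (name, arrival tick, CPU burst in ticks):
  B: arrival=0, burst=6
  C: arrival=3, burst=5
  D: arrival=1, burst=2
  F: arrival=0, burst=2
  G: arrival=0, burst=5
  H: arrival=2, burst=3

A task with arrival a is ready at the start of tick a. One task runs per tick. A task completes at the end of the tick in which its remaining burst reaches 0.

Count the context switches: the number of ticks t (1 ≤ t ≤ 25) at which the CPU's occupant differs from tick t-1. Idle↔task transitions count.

context switches = 9

t=0: L0/L1/L2 = BFG/-/- → run B
t=1: L0/L1/L2 = BFGD/-/- → run B
t=2: L0/L1/L2 = BFGDH/-/- → run B
t=3: L0/L1/L2 = BFGDHC/-/- → run B
t=4: L0/L1/L2 = FGDHC/B/- → run F
t=5: L0/L1/L2 = FGDHC/B/- → run F
t=6: L0/L1/L2 = GDHC/B/- → run G
t=7: L0/L1/L2 = GDHC/B/- → run G
t=8: L0/L1/L2 = GDHC/B/- → run G
t=9: L0/L1/L2 = GDHC/B/- → run G
t=10: L0/L1/L2 = DHC/BG/- → run D
t=11: L0/L1/L2 = DHC/BG/- → run D
t=12: L0/L1/L2 = HC/BG/- → run H
t=13: L0/L1/L2 = HC/BG/- → run H
t=14: L0/L1/L2 = HC/BG/- → run H
t=15: L0/L1/L2 = C/BG/- → run C
t=16: L0/L1/L2 = C/BG/- → run C
t=17: L0/L1/L2 = C/BG/- → run C
t=18: L0/L1/L2 = C/BG/- → run C
t=19: L0/L1/L2 = -/BGC/- → run B
t=20: L0/L1/L2 = -/BGC/- → run B
t=21: L0/L1/L2 = -/GC/- → run G
t=22: L0/L1/L2 = -/C/- → run C
t=23: (idle)
t=24: (idle)
t=25: (idle)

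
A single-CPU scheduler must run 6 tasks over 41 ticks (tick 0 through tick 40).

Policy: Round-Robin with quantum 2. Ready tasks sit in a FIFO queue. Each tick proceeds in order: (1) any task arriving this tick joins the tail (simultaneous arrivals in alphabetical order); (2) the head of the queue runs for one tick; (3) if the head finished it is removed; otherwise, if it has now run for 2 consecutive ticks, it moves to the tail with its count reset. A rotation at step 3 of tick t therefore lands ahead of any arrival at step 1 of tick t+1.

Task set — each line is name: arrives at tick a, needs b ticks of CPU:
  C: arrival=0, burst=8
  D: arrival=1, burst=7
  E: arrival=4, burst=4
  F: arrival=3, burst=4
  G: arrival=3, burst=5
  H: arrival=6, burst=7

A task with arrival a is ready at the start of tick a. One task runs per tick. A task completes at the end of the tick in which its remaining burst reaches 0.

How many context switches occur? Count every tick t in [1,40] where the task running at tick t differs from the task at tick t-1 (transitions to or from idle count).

context switches = 18

t=0: queue=[C] q_used=0 → run C
t=1: queue=[C,D] q_used=1 → run C
t=2: queue=[D,C] q_used=0 → run D
t=3: queue=[D,C,F,G] q_used=1 → run D
t=4: queue=[C,F,G,D,E] q_used=0 → run C
t=5: queue=[C,F,G,D,E] q_used=1 → run C
t=6: queue=[F,G,D,E,C,H] q_used=0 → run F
t=7: queue=[F,G,D,E,C,H] q_used=1 → run F
t=8: queue=[G,D,E,C,H,F] q_used=0 → run G
t=9: queue=[G,D,E,C,H,F] q_used=1 → run G
t=10: queue=[D,E,C,H,F,G] q_used=0 → run D
t=11: queue=[D,E,C,H,F,G] q_used=1 → run D
t=12: queue=[E,C,H,F,G,D] q_used=0 → run E
t=13: queue=[E,C,H,F,G,D] q_used=1 → run E
t=14: queue=[C,H,F,G,D,E] q_used=0 → run C
t=15: queue=[C,H,F,G,D,E] q_used=1 → run C
t=16: queue=[H,F,G,D,E,C] q_used=0 → run H
t=17: queue=[H,F,G,D,E,C] q_used=1 → run H
t=18: queue=[F,G,D,E,C,H] q_used=0 → run F
t=19: queue=[F,G,D,E,C,H] q_used=1 → run F
t=20: queue=[G,D,E,C,H] q_used=0 → run G
t=21: queue=[G,D,E,C,H] q_used=1 → run G
t=22: queue=[D,E,C,H,G] q_used=0 → run D
t=23: queue=[D,E,C,H,G] q_used=1 → run D
t=24: queue=[E,C,H,G,D] q_used=0 → run E
t=25: queue=[E,C,H,G,D] q_used=1 → run E
t=26: queue=[C,H,G,D] q_used=0 → run C
t=27: queue=[C,H,G,D] q_used=1 → run C
t=28: queue=[H,G,D] q_used=0 → run H
t=29: queue=[H,G,D] q_used=1 → run H
t=30: queue=[G,D,H] q_used=0 → run G
t=31: queue=[D,H] q_used=0 → run D
t=32: queue=[H] q_used=0 → run H
t=33: queue=[H] q_used=1 → run H
t=34: queue=[H] q_used=0 → run H
t=35: (idle)
t=36: (idle)
t=37: (idle)
t=38: (idle)
t=39: (idle)
t=40: (idle)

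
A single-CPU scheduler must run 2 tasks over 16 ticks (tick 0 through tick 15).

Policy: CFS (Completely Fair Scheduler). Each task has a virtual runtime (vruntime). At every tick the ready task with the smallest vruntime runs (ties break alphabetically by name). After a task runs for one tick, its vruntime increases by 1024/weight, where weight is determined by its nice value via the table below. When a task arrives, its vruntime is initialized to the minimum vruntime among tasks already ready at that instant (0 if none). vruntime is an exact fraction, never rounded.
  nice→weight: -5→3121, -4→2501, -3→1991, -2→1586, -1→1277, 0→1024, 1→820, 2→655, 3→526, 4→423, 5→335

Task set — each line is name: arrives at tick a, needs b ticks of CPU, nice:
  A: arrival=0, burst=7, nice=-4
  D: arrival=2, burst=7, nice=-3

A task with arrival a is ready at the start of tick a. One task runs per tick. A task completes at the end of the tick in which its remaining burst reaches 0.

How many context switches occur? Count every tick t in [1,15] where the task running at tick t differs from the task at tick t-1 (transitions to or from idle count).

context switches = 10

t=0: vr[A=0] → run A
t=1: vr[A=1024/2501] → run A
t=2: vr[A=2048/2501 D=2048/2501] → run A
t=3: vr[A=3072/2501 D=2048/2501] → run D
t=4: vr[A=3072/2501 D=6638592/4979491] → run A
t=5: vr[A=4096/2501 D=6638592/4979491] → run D
t=6: vr[A=4096/2501 D=9199616/4979491] → run A
t=7: vr[A=5120/2501 D=9199616/4979491] → run D
t=8: vr[A=5120/2501 D=11760640/4979491] → run A
t=9: vr[A=6144/2501 D=11760640/4979491] → run D
t=10: vr[A=6144/2501 D=14321664/4979491] → run A
t=11: vr[D=14321664/4979491] → run D
t=12: vr[D=16882688/4979491] → run D
t=13: vr[D=19443712/4979491] → run D
t=14: (idle)
t=15: (idle)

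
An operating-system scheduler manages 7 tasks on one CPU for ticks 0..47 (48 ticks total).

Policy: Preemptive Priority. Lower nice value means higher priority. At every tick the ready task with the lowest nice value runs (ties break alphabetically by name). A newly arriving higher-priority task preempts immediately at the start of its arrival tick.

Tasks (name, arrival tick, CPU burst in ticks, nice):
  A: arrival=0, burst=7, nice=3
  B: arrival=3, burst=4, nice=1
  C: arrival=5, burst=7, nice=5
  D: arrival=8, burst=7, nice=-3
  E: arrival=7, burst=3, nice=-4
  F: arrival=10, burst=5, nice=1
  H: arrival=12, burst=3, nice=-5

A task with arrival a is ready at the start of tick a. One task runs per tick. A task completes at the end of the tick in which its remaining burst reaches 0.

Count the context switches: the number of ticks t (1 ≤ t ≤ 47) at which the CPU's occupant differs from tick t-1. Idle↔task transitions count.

context switches = 9

t=0: ready={A} → run A
t=1: ready={A} → run A
t=2: ready={A} → run A
t=3: ready={A,B} → run B
t=4: ready={A,B} → run B
t=5: ready={A,B,C} → run B
t=6: ready={A,B,C} → run B
t=7: ready={A,C,E} → run E
t=8: ready={A,C,D,E} → run E
t=9: ready={A,C,D,E} → run E
t=10: ready={A,C,D,F} → run D
t=11: ready={A,C,D,F} → run D
t=12: ready={A,C,D,F,H} → run H
t=13: ready={A,C,D,F,H} → run H
t=14: ready={A,C,D,F,H} → run H
t=15: ready={A,C,D,F} → run D
t=16: ready={A,C,D,F} → run D
t=17: ready={A,C,D,F} → run D
t=18: ready={A,C,D,F} → run D
t=19: ready={A,C,D,F} → run D
t=20: ready={A,C,F} → run F
t=21: ready={A,C,F} → run F
t=22: ready={A,C,F} → run F
t=23: ready={A,C,F} → run F
t=24: ready={A,C,F} → run F
t=25: ready={A,C} → run A
t=26: ready={A,C} → run A
t=27: ready={A,C} → run A
t=28: ready={A,C} → run A
t=29: ready={C} → run C
t=30: ready={C} → run C
t=31: ready={C} → run C
t=32: ready={C} → run C
t=33: ready={C} → run C
t=34: ready={C} → run C
t=35: ready={C} → run C
t=36: (idle)
t=37: (idle)
t=38: (idle)
t=39: (idle)
t=40: (idle)
t=41: (idle)
t=42: (idle)
t=43: (idle)
t=44: (idle)
t=45: (idle)
t=46: (idle)
t=47: (idle)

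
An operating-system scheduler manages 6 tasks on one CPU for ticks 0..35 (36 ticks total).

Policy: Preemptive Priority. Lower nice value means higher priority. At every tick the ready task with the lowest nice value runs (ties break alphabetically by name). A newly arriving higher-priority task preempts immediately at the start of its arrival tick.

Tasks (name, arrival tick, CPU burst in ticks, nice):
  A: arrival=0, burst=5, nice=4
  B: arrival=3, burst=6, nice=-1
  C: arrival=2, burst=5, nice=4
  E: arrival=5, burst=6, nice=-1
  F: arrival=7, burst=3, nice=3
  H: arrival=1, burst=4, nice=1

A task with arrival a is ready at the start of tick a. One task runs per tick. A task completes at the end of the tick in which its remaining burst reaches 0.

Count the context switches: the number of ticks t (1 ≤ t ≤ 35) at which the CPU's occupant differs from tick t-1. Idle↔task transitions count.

t=0: ready={A} → run A
t=1: ready={A,H} → run H
t=2: ready={A,C,H} → run H
t=3: ready={A,B,C,H} → run B
t=4: ready={A,B,C,H} → run B
t=5: ready={A,B,C,E,H} → run B
t=6: ready={A,B,C,E,H} → run B
t=7: ready={A,B,C,E,F,H} → run B
t=8: ready={A,B,C,E,F,H} → run B
t=9: ready={A,C,E,F,H} → run E
t=10: ready={A,C,E,F,H} → run E
t=11: ready={A,C,E,F,H} → run E
t=12: ready={A,C,E,F,H} → run E
t=13: ready={A,C,E,F,H} → run E
t=14: ready={A,C,E,F,H} → run E
t=15: ready={A,C,F,H} → run H
t=16: ready={A,C,F,H} → run H
t=17: ready={A,C,F} → run F
t=18: ready={A,C,F} → run F
t=19: ready={A,C,F} → run F
t=20: ready={A,C} → run A
t=21: ready={A,C} → run A
t=22: ready={A,C} → run A
t=23: ready={A,C} → run A
t=24: ready={C} → run C
t=25: ready={C} → run C
t=26: ready={C} → run C
t=27: ready={C} → run C
t=28: ready={C} → run C
t=29: (idle)
t=30: (idle)
t=31: (idle)
t=32: (idle)
t=33: (idle)
t=34: (idle)
t=35: (idle)

context switches = 8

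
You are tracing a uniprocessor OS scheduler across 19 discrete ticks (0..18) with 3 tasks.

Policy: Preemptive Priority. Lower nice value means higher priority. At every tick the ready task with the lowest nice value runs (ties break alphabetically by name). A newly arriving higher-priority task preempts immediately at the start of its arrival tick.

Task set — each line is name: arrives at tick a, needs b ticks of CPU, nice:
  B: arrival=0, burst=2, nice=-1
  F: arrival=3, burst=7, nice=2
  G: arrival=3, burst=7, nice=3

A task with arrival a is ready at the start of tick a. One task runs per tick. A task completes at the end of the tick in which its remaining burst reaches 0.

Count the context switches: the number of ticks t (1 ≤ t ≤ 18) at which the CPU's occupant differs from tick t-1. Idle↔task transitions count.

t=0: ready={B} → run B
t=1: ready={B} → run B
t=2: (idle)
t=3: ready={F,G} → run F
t=4: ready={F,G} → run F
t=5: ready={F,G} → run F
t=6: ready={F,G} → run F
t=7: ready={F,G} → run F
t=8: ready={F,G} → run F
t=9: ready={F,G} → run F
t=10: ready={G} → run G
t=11: ready={G} → run G
t=12: ready={G} → run G
t=13: ready={G} → run G
t=14: ready={G} → run G
t=15: ready={G} → run G
t=16: ready={G} → run G
t=17: (idle)
t=18: (idle)

context switches = 4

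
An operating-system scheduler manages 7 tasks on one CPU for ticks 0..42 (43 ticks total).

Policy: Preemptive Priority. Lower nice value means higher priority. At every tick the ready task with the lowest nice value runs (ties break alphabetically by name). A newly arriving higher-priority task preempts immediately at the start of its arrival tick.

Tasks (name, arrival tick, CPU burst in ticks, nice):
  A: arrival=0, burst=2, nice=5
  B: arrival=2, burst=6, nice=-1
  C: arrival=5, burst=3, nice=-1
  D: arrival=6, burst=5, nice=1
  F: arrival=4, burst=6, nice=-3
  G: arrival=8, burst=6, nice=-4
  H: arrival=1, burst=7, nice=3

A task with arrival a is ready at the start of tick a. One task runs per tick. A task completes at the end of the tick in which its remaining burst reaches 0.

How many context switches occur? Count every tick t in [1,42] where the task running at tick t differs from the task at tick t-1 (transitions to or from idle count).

t=0: ready={A} → run A
t=1: ready={A,H} → run H
t=2: ready={A,B,H} → run B
t=3: ready={A,B,H} → run B
t=4: ready={A,B,F,H} → run F
t=5: ready={A,B,C,F,H} → run F
t=6: ready={A,B,C,D,F,H} → run F
t=7: ready={A,B,C,D,F,H} → run F
t=8: ready={A,B,C,D,F,G,H} → run G
t=9: ready={A,B,C,D,F,G,H} → run G
t=10: ready={A,B,C,D,F,G,H} → run G
t=11: ready={A,B,C,D,F,G,H} → run G
t=12: ready={A,B,C,D,F,G,H} → run G
t=13: ready={A,B,C,D,F,G,H} → run G
t=14: ready={A,B,C,D,F,H} → run F
t=15: ready={A,B,C,D,F,H} → run F
t=16: ready={A,B,C,D,H} → run B
t=17: ready={A,B,C,D,H} → run B
t=18: ready={A,B,C,D,H} → run B
t=19: ready={A,B,C,D,H} → run B
t=20: ready={A,C,D,H} → run C
t=21: ready={A,C,D,H} → run C
t=22: ready={A,C,D,H} → run C
t=23: ready={A,D,H} → run D
t=24: ready={A,D,H} → run D
t=25: ready={A,D,H} → run D
t=26: ready={A,D,H} → run D
t=27: ready={A,D,H} → run D
t=28: ready={A,H} → run H
t=29: ready={A,H} → run H
t=30: ready={A,H} → run H
t=31: ready={A,H} → run H
t=32: ready={A,H} → run H
t=33: ready={A,H} → run H
t=34: ready={A} → run A
t=35: (idle)
t=36: (idle)
t=37: (idle)
t=38: (idle)
t=39: (idle)
t=40: (idle)
t=41: (idle)
t=42: (idle)

context switches = 11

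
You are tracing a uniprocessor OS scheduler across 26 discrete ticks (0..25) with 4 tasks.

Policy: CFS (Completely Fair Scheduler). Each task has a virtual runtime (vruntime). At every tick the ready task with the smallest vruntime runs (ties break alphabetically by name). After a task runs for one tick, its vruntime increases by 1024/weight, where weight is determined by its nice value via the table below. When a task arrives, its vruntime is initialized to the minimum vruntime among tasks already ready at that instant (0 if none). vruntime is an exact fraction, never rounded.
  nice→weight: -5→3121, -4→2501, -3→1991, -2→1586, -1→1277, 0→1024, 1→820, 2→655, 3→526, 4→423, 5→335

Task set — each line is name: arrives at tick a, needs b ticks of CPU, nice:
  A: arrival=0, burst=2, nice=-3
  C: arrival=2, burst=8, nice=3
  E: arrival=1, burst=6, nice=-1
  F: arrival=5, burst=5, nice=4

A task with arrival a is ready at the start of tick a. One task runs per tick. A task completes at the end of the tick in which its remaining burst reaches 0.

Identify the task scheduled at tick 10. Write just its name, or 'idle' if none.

running at tick 10 = C

t=0: vr[A=0] → run A
t=1: vr[A=1024/1991 E=1024/1991] → run A
t=2: vr[C=1024/1991 E=1024/1991] → run C
t=3: vr[C=1288704/523633 E=1024/1991] → run E
t=4: vr[C=1288704/523633 E=3346432/2542507] → run E
t=5: vr[C=1288704/523633 E=5385216/2542507 F=5385216/2542507] → run E
t=6: vr[C=1288704/523633 E=7424000/2542507 F=5385216/2542507] → run F
t=7: vr[C=1288704/523633 E=7424000/2542507 F=4881473536/1075480461] → run C
t=8: vr[C=2308096/523633 E=7424000/2542507 F=4881473536/1075480461] → run E
t=9: vr[C=2308096/523633 E=9462784/2542507 F=4881473536/1075480461] → run E
t=10: vr[C=2308096/523633 E=11501568/2542507 F=4881473536/1075480461] → run C
t=11: vr[C=3327488/523633 E=11501568/2542507 F=4881473536/1075480461] → run E
t=12: vr[C=3327488/523633 F=4881473536/1075480461] → run F
t=13: vr[C=3327488/523633 F=7485000704/1075480461] → run C
t=14: vr[C=4346880/523633 F=7485000704/1075480461] → run F
t=15: vr[C=4346880/523633 F=3362842624/358493487] → run C
t=16: vr[C=5366272/523633 F=3362842624/358493487] → run F
t=17: vr[C=5366272/523633 F=12692055040/1075480461] → run C
t=18: vr[C=6385664/523633 F=12692055040/1075480461] → run F
t=19: vr[C=6385664/523633] → run C
t=20: vr[C=7405056/523633] → run C
t=21: (idle)
t=22: (idle)
t=23: (idle)
t=24: (idle)
t=25: (idle)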